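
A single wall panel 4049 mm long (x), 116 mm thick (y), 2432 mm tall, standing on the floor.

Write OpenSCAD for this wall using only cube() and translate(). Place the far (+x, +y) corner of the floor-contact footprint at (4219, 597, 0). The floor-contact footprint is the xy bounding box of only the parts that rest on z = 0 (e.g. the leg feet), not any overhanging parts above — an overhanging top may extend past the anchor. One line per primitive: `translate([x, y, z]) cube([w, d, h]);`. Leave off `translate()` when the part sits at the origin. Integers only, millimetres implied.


translate([170, 481, 0]) cube([4049, 116, 2432]);


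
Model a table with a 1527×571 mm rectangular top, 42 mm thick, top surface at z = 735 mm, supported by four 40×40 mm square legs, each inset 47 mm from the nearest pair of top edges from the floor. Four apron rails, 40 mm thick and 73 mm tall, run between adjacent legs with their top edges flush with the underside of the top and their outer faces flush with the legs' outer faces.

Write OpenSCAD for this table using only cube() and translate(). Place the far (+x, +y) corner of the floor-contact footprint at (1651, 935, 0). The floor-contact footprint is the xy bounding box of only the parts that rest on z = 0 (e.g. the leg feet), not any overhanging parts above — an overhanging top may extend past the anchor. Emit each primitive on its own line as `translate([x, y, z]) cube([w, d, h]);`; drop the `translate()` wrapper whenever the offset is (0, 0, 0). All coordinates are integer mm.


translate([171, 411, 693]) cube([1527, 571, 42]);
translate([218, 458, 0]) cube([40, 40, 693]);
translate([1611, 458, 0]) cube([40, 40, 693]);
translate([218, 895, 0]) cube([40, 40, 693]);
translate([1611, 895, 0]) cube([40, 40, 693]);
translate([258, 458, 620]) cube([1353, 40, 73]);
translate([258, 895, 620]) cube([1353, 40, 73]);
translate([218, 498, 620]) cube([40, 397, 73]);
translate([1611, 498, 620]) cube([40, 397, 73]);


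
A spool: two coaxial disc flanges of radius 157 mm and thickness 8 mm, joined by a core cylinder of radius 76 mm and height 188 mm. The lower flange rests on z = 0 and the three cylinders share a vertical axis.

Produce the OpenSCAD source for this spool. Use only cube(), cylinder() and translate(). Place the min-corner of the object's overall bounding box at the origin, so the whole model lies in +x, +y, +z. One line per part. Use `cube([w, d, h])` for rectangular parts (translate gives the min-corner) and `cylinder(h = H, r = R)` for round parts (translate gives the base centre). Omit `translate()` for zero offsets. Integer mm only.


translate([157, 157, 0]) cylinder(h = 8, r = 157);
translate([157, 157, 8]) cylinder(h = 188, r = 76);
translate([157, 157, 196]) cylinder(h = 8, r = 157);


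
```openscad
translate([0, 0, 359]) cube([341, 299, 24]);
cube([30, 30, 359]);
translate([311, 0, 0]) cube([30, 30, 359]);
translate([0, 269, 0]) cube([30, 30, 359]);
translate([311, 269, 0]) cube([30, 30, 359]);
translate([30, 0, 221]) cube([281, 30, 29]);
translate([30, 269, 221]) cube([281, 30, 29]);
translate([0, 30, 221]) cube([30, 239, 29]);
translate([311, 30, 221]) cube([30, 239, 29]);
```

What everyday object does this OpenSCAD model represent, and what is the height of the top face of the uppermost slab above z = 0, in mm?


A stool. The seat height is 383 mm.

A 341×299×24 slab at z = 359 on four corner posts — a stool. The seat top is 359 + 24 = 383 mm.


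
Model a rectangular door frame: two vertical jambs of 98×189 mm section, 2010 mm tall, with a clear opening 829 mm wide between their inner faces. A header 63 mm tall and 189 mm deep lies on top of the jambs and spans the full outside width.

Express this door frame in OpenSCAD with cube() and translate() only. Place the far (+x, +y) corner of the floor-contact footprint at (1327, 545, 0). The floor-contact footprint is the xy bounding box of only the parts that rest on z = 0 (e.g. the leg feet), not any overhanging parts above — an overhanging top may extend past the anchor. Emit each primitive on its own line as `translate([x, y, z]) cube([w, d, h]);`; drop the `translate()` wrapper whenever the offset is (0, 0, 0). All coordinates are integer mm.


translate([302, 356, 0]) cube([98, 189, 2010]);
translate([1229, 356, 0]) cube([98, 189, 2010]);
translate([302, 356, 2010]) cube([1025, 189, 63]);


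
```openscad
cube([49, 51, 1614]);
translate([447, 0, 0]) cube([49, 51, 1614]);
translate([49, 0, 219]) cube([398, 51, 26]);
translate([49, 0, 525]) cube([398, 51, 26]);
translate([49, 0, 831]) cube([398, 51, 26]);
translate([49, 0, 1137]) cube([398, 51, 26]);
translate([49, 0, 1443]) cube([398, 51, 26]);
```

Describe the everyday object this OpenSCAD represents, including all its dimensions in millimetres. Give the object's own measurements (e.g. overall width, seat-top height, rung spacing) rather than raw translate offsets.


A straight ladder. Two 49×51 mm vertical rails, 1614 mm tall, stand 496 mm apart (outside-to-outside) with their front faces coplanar on the −y side. 5 rungs, each 51 mm deep and 26 mm tall, span between the inner faces of the rails, front faces flush with the rails. The lowest rung's underside is at z = 219 mm and rungs are spaced 306 mm apart (underside to underside).


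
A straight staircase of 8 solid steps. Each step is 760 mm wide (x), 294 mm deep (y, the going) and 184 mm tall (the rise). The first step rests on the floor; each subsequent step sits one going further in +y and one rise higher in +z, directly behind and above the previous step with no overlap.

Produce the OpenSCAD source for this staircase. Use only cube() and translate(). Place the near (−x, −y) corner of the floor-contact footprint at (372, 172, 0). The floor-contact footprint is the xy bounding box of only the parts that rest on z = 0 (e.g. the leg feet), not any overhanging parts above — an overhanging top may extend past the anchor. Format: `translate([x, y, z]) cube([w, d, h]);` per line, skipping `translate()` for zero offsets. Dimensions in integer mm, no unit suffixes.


translate([372, 172, 0]) cube([760, 294, 184]);
translate([372, 466, 184]) cube([760, 294, 184]);
translate([372, 760, 368]) cube([760, 294, 184]);
translate([372, 1054, 552]) cube([760, 294, 184]);
translate([372, 1348, 736]) cube([760, 294, 184]);
translate([372, 1642, 920]) cube([760, 294, 184]);
translate([372, 1936, 1104]) cube([760, 294, 184]);
translate([372, 2230, 1288]) cube([760, 294, 184]);


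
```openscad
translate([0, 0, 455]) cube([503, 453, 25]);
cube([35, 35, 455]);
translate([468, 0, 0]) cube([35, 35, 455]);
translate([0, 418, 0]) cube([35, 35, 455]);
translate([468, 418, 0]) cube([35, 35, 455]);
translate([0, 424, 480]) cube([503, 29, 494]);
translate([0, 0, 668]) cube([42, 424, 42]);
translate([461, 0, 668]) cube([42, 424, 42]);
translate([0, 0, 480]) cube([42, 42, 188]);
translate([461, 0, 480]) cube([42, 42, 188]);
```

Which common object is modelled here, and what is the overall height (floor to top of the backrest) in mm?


A chair. The overall height is 974 mm.

A slab on four corner posts with a tall panel at the back — a chair. The seat slab sits at z = 455 with thickness 25, and the 494 mm backrest starts at the seat top, so the overall height is 455 + 25 + 494 = 974 mm.


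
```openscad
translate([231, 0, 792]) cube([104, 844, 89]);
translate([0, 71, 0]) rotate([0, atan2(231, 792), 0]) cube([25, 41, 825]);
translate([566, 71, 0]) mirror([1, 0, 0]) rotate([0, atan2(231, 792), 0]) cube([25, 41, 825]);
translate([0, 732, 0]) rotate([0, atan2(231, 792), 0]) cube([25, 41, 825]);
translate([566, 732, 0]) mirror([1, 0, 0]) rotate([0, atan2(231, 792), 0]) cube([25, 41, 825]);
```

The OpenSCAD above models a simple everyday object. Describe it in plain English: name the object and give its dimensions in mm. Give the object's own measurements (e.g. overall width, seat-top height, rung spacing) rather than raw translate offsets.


A sawhorse. A 104×844×89 mm beam (x, y, z) sits on two A-frame leg pairs. Each pair is two raked legs of 25×41 mm section (41 mm along y) splaying symmetrically in x. Each leg rises 792 mm vertically over 231 mm of horizontal reach and is 825 mm long along its own axis. Every leg's outer bottom edge rests on the floor and its outer top edge meets a bottom edge of the beam — the left legs (tilting toward +x) meet the beam's −x bottom edge, the right legs (their mirror images, tilting toward −x) meet its +x bottom edge — so the leg tops tuck under the beam, the beam's underside is 792 mm above the floor, and the feet are 566 mm apart outside-to-outside with the beam centred between them. The two leg pairs are set in 71 mm from either end of the beam.


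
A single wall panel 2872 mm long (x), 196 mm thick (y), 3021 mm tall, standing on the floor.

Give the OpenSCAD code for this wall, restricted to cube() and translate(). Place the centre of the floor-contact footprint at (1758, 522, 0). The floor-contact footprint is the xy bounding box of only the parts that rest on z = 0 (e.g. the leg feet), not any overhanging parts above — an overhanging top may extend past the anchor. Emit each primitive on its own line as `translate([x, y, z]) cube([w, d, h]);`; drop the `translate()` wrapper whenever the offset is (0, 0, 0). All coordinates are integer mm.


translate([322, 424, 0]) cube([2872, 196, 3021]);


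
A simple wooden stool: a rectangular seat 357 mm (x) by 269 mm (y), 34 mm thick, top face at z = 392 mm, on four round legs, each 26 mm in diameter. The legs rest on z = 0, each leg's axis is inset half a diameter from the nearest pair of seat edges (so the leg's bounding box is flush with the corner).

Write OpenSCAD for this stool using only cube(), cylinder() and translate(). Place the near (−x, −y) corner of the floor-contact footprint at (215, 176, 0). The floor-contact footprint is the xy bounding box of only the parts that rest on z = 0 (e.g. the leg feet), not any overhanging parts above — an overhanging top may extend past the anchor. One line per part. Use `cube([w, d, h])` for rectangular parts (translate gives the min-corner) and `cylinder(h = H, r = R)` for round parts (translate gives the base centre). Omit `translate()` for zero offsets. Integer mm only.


translate([215, 176, 358]) cube([357, 269, 34]);
translate([228, 189, 0]) cylinder(h = 358, r = 13);
translate([559, 189, 0]) cylinder(h = 358, r = 13);
translate([228, 432, 0]) cylinder(h = 358, r = 13);
translate([559, 432, 0]) cylinder(h = 358, r = 13);


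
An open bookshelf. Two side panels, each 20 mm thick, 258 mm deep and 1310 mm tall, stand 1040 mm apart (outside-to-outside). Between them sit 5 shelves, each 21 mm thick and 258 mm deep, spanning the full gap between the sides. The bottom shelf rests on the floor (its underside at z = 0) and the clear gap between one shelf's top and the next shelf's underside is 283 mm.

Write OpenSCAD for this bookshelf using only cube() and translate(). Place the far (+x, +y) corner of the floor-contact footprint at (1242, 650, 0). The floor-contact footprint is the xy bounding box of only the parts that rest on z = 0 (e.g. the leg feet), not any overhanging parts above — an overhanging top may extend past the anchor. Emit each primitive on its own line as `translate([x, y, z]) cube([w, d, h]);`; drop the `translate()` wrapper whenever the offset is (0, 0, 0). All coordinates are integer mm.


translate([202, 392, 0]) cube([20, 258, 1310]);
translate([1222, 392, 0]) cube([20, 258, 1310]);
translate([222, 392, 0]) cube([1000, 258, 21]);
translate([222, 392, 304]) cube([1000, 258, 21]);
translate([222, 392, 608]) cube([1000, 258, 21]);
translate([222, 392, 912]) cube([1000, 258, 21]);
translate([222, 392, 1216]) cube([1000, 258, 21]);


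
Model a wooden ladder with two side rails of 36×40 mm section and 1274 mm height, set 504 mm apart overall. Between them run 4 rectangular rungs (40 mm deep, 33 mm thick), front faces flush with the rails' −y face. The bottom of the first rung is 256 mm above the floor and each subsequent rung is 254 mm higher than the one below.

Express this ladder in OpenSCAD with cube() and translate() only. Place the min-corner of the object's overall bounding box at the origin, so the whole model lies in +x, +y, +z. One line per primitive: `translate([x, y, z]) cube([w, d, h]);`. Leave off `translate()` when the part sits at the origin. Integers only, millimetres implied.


// rung span = 504 - 2*36 = 432
// rung[k] z = 256 + k*254
cube([36, 40, 1274]);
translate([468, 0, 0]) cube([36, 40, 1274]);
translate([36, 0, 256]) cube([432, 40, 33]);
translate([36, 0, 510]) cube([432, 40, 33]);
translate([36, 0, 764]) cube([432, 40, 33]);
translate([36, 0, 1018]) cube([432, 40, 33]);


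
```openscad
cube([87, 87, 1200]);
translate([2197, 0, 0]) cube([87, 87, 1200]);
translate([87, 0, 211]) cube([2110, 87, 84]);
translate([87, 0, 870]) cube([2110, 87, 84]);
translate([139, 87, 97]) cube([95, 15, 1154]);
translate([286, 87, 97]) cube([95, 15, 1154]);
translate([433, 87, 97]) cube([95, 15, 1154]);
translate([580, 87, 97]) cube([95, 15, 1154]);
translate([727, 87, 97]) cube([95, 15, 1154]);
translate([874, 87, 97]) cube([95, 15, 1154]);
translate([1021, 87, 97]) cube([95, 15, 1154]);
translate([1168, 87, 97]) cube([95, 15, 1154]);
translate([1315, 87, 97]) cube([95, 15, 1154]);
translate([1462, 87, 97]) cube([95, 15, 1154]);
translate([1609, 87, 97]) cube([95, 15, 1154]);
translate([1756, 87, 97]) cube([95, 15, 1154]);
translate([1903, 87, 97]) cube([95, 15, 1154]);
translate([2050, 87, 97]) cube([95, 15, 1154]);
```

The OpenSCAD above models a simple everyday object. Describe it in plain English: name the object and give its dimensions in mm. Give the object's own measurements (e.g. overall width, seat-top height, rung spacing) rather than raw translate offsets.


A fence section. Two 87×87 mm posts, 1200 mm tall, stand on the floor with a clear span of 2110 mm between their inner faces. Two horizontal rails of 87×84 mm section span the gap between the posts with their undersides at z = 211 mm and z = 870 mm, flush with the posts' −y face. 14 pickets, each 95 mm wide, 15 mm thick and 1154 mm tall, are fixed to the +y face of the rails with their bottoms at z = 97 mm, spaced across the span with a 52 mm gap after the −x post and between neighbouring pickets and before the +x post.


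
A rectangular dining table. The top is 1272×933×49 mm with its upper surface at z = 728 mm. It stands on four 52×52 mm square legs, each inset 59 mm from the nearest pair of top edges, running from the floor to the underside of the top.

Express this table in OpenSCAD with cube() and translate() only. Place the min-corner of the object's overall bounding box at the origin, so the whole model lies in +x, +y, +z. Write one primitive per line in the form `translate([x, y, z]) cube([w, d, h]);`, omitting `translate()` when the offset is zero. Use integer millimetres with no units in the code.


translate([0, 0, 679]) cube([1272, 933, 49]);
translate([59, 59, 0]) cube([52, 52, 679]);
translate([1161, 59, 0]) cube([52, 52, 679]);
translate([59, 822, 0]) cube([52, 52, 679]);
translate([1161, 822, 0]) cube([52, 52, 679]);


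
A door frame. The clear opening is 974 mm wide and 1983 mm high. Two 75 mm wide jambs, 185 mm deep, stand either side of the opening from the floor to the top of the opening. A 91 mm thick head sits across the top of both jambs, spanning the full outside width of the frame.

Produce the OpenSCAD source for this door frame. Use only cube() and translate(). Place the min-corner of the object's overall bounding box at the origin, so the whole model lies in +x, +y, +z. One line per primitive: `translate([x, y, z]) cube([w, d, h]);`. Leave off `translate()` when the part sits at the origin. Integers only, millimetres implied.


cube([75, 185, 1983]);
translate([1049, 0, 0]) cube([75, 185, 1983]);
translate([0, 0, 1983]) cube([1124, 185, 91]);


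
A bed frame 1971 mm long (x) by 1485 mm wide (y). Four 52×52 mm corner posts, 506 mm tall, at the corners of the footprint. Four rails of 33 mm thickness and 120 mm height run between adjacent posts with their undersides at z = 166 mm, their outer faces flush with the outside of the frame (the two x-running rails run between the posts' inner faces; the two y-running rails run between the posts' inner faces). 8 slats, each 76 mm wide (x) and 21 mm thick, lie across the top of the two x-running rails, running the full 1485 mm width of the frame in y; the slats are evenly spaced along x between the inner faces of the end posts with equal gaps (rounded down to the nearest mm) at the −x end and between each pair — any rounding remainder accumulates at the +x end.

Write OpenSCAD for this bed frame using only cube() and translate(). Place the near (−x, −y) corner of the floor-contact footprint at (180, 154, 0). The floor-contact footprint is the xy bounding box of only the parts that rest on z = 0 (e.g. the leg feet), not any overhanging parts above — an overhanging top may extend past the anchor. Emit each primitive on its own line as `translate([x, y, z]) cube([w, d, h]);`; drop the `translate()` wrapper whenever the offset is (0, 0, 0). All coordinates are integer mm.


translate([180, 154, 0]) cube([52, 52, 506]);
translate([180, 1587, 0]) cube([52, 52, 506]);
translate([2099, 154, 0]) cube([52, 52, 506]);
translate([2099, 1587, 0]) cube([52, 52, 506]);
translate([232, 154, 166]) cube([1867, 33, 120]);
translate([232, 1606, 166]) cube([1867, 33, 120]);
translate([180, 206, 166]) cube([33, 1381, 120]);
translate([2118, 206, 166]) cube([33, 1381, 120]);
translate([371, 154, 286]) cube([76, 1485, 21]);
translate([586, 154, 286]) cube([76, 1485, 21]);
translate([801, 154, 286]) cube([76, 1485, 21]);
translate([1016, 154, 286]) cube([76, 1485, 21]);
translate([1231, 154, 286]) cube([76, 1485, 21]);
translate([1446, 154, 286]) cube([76, 1485, 21]);
translate([1661, 154, 286]) cube([76, 1485, 21]);
translate([1876, 154, 286]) cube([76, 1485, 21]);


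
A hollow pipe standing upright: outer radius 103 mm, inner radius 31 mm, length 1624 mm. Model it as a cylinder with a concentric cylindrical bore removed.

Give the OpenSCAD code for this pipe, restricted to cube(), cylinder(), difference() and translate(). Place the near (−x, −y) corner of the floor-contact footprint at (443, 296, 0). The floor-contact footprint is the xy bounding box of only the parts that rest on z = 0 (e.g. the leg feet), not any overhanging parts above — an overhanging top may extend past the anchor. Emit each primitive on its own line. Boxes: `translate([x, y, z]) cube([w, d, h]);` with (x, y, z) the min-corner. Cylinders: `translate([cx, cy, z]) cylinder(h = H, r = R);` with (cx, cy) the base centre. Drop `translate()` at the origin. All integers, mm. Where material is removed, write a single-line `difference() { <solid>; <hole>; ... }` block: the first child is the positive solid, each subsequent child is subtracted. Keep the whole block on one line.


difference() { translate([546, 399, 0]) cylinder(h = 1624, r = 103); translate([546, 399, 0]) cylinder(h = 1624, r = 31); }


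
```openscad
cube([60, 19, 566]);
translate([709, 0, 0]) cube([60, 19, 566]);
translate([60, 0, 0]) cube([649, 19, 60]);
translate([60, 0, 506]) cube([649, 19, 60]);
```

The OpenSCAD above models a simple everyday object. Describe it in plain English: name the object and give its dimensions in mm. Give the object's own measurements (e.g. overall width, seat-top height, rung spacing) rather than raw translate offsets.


A rectangular picture frame lying in the x–z plane (depth along y). The opening is 649 mm wide (x) by 446 mm tall (z), surrounded by a border 60 mm wide on all four sides. The frame is 19 mm deep and is made of two full-height vertical stiles with two horizontal rails fitted between them.


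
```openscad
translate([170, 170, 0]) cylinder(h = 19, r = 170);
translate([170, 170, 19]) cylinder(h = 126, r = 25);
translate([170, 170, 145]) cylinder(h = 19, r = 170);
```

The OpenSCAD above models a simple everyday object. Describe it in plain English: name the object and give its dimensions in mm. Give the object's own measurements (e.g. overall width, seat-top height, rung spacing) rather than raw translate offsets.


A spool: two coaxial disc flanges of radius 170 mm and thickness 19 mm, joined by a core cylinder of radius 25 mm and height 126 mm. The lower flange rests on z = 0 and the three cylinders share a vertical axis.


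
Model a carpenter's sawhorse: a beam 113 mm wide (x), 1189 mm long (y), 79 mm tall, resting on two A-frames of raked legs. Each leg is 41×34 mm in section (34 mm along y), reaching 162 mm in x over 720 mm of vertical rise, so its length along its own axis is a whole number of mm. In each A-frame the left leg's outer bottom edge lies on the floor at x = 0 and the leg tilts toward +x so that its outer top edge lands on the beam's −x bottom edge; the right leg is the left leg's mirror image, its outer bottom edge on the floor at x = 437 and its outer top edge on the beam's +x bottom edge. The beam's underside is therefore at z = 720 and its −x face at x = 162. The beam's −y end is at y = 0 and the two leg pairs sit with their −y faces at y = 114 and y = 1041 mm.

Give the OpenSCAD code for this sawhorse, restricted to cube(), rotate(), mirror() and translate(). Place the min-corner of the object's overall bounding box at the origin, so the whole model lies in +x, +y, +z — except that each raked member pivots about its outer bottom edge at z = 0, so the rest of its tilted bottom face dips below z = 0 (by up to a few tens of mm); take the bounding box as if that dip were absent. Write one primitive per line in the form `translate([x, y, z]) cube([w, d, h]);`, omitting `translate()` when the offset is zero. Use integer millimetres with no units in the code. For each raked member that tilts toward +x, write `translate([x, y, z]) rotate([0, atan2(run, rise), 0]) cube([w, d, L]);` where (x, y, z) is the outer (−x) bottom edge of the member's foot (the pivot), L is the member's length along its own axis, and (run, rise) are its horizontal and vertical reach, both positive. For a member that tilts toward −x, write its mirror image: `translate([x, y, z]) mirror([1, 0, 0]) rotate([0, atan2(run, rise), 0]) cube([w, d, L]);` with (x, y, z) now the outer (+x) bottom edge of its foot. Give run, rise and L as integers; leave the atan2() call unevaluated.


translate([162, 0, 720]) cube([113, 1189, 79]);
translate([0, 114, 0]) rotate([0, atan2(162, 720), 0]) cube([41, 34, 738]);
translate([437, 114, 0]) mirror([1, 0, 0]) rotate([0, atan2(162, 720), 0]) cube([41, 34, 738]);
translate([0, 1041, 0]) rotate([0, atan2(162, 720), 0]) cube([41, 34, 738]);
translate([437, 1041, 0]) mirror([1, 0, 0]) rotate([0, atan2(162, 720), 0]) cube([41, 34, 738]);


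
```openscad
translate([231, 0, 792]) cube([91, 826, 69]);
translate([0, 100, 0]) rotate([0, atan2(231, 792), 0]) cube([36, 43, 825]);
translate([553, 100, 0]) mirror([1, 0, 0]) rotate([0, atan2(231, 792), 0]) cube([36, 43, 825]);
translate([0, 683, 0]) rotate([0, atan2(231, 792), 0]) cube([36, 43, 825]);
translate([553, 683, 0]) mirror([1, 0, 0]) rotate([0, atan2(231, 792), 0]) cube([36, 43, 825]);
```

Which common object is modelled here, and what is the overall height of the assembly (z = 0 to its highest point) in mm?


A sawhorse. The overall height is 861 mm.

A beam across two mirrored pairs of raked legs — a sawhorse. The beam's underside is at z = 792 (matching the legs' vertical rise in atan2(231, 792)) and the beam is 69 mm tall, so its top is at 792 + 69 = 861 mm. The raked legs top out at the beam's underside, so that is the highest point.


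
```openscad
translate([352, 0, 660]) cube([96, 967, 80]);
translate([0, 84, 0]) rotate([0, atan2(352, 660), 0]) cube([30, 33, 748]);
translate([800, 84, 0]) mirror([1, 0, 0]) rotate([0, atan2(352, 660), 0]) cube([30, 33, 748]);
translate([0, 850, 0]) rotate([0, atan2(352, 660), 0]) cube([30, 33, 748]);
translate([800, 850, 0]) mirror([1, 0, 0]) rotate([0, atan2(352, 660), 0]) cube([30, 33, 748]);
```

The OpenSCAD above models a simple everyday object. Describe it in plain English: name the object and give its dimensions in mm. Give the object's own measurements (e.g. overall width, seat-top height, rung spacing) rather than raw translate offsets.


A sawhorse. A 96×967×80 mm beam (x, y, z) sits on two A-frame leg pairs. Each pair is two raked legs of 30×33 mm section (33 mm along y) splaying symmetrically in x. Each leg rises 660 mm vertically over 352 mm of horizontal reach and is 748 mm long along its own axis. Every leg's outer bottom edge rests on the floor and its outer top edge meets a bottom edge of the beam — the left legs (tilting toward +x) meet the beam's −x bottom edge, the right legs (their mirror images, tilting toward −x) meet its +x bottom edge — so the leg tops tuck under the beam, the beam's underside is 660 mm above the floor, and the feet are 800 mm apart outside-to-outside with the beam centred between them. The two leg pairs are set in 84 mm from either end of the beam.


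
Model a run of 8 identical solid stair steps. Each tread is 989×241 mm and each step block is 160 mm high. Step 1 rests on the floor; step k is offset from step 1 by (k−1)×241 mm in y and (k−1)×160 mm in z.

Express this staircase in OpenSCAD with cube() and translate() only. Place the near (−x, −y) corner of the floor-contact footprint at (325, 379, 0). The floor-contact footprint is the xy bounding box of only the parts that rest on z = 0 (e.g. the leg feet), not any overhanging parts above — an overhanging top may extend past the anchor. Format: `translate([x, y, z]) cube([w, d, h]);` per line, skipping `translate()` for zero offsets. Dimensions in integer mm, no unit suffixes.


translate([325, 379, 0]) cube([989, 241, 160]);
translate([325, 620, 160]) cube([989, 241, 160]);
translate([325, 861, 320]) cube([989, 241, 160]);
translate([325, 1102, 480]) cube([989, 241, 160]);
translate([325, 1343, 640]) cube([989, 241, 160]);
translate([325, 1584, 800]) cube([989, 241, 160]);
translate([325, 1825, 960]) cube([989, 241, 160]);
translate([325, 2066, 1120]) cube([989, 241, 160]);


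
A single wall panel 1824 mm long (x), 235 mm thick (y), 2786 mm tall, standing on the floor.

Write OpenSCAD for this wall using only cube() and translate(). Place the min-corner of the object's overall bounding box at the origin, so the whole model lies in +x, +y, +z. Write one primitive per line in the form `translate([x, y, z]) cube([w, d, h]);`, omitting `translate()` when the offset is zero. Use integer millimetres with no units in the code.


cube([1824, 235, 2786]);


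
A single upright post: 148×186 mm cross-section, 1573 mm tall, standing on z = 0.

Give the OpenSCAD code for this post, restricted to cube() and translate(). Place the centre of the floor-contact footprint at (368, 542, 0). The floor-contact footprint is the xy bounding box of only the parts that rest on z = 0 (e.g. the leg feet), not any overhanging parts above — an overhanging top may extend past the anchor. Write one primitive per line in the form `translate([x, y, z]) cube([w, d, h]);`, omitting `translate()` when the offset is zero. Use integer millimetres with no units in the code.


translate([294, 449, 0]) cube([148, 186, 1573]);


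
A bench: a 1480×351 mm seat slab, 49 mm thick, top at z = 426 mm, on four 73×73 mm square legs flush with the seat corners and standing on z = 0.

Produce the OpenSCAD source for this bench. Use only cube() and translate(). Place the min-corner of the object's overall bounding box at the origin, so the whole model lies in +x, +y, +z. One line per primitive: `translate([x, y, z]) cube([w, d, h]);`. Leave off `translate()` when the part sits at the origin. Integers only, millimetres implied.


translate([0, 0, 377]) cube([1480, 351, 49]);
cube([73, 73, 377]);
translate([0, 278, 0]) cube([73, 73, 377]);
translate([1407, 0, 0]) cube([73, 73, 377]);
translate([1407, 278, 0]) cube([73, 73, 377]);


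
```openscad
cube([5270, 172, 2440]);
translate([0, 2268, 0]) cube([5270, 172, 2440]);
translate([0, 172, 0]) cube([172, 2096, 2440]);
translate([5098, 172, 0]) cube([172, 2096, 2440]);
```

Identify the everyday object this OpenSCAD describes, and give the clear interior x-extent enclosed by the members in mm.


A house (or room) frame. The interior width is 4926 mm.

Four 2440 mm walls enclosing a rectangle with no floor or roof — a room or house frame. Outside width is 5270 mm and wall thickness is 172 mm, so the interior width is 5270 − 2 × 172 = 4926 mm.


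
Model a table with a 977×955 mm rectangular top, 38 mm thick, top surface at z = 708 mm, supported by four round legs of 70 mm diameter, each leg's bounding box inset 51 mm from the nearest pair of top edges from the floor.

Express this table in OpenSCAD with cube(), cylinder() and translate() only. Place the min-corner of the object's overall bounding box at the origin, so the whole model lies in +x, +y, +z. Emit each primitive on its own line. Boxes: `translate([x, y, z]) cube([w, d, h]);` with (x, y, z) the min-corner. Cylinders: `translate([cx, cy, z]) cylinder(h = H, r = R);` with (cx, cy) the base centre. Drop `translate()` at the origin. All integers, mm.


translate([0, 0, 670]) cube([977, 955, 38]);
translate([86, 86, 0]) cylinder(h = 670, r = 35);
translate([891, 86, 0]) cylinder(h = 670, r = 35);
translate([86, 869, 0]) cylinder(h = 670, r = 35);
translate([891, 869, 0]) cylinder(h = 670, r = 35);


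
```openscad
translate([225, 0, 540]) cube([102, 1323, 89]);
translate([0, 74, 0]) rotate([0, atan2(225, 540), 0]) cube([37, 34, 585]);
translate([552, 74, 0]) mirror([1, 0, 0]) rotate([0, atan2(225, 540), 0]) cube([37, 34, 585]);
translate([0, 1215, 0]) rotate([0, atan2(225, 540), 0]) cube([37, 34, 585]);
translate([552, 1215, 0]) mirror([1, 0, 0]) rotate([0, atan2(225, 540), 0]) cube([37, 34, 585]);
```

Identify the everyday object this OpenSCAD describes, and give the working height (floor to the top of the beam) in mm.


A sawhorse. The overall height is 629 mm.

A beam across two mirrored pairs of raked legs — a sawhorse. The beam's underside is at z = 540 (matching the legs' vertical rise in atan2(225, 540)) and the beam is 89 mm tall, so its top is at 540 + 89 = 629 mm. The raked legs top out at the beam's underside, so that is the highest point.


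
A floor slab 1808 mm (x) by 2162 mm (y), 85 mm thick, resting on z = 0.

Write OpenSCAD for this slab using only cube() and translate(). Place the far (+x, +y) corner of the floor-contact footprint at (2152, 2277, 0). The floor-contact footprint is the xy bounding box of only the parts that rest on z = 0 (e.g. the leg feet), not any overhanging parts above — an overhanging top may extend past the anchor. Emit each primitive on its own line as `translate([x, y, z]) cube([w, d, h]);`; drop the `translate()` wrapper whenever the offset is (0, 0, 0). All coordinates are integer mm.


translate([344, 115, 0]) cube([1808, 2162, 85]);


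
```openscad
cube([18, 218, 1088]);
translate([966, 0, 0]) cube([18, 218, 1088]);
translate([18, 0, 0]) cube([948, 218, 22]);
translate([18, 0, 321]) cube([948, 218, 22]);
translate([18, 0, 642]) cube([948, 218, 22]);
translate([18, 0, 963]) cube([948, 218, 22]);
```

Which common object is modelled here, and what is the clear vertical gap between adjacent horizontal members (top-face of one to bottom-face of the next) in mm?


A bookshelf. The clear shelf gap is 299 mm.

Two tall side panels with 4 horizontal boards between them — a bookshelf. The first two shelf undersides are at z = 0 and z = 321; with shelf thickness 22, the clear gap is 321 − 0 − 22 = 299 mm.


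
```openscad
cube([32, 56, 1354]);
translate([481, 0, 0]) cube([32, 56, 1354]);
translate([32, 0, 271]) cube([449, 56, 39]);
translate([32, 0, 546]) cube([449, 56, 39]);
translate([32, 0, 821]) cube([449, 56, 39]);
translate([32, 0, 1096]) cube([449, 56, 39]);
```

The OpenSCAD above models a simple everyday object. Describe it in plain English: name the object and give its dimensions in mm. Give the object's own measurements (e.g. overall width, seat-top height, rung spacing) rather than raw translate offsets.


A straight ladder. Two 32×56 mm vertical rails, 1354 mm tall, stand 513 mm apart (outside-to-outside) with their front faces coplanar on the −y side. 4 rungs, each 56 mm deep and 39 mm tall, span between the inner faces of the rails, front faces flush with the rails. The lowest rung's underside is at z = 271 mm and rungs are spaced 275 mm apart (underside to underside).


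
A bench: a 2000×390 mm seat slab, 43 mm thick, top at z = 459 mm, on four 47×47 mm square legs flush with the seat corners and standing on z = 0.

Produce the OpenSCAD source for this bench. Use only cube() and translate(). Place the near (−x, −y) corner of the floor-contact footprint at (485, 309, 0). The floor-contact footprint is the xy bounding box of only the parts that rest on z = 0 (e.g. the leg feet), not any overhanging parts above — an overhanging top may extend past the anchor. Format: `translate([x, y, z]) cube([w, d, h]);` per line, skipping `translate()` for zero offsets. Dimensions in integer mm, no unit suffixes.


translate([485, 309, 416]) cube([2000, 390, 43]);
translate([485, 309, 0]) cube([47, 47, 416]);
translate([485, 652, 0]) cube([47, 47, 416]);
translate([2438, 309, 0]) cube([47, 47, 416]);
translate([2438, 652, 0]) cube([47, 47, 416]);


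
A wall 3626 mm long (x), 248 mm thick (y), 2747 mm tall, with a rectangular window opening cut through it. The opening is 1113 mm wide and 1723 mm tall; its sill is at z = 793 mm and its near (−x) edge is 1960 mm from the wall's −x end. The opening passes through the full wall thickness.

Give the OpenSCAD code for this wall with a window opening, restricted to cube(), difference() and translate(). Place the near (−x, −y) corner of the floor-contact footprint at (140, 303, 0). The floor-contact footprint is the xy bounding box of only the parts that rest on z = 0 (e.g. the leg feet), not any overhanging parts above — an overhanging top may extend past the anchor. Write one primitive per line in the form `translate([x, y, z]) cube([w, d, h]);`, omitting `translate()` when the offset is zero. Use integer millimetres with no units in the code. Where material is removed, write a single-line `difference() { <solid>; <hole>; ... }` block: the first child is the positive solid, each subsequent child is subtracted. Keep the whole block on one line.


difference() { translate([140, 303, 0]) cube([3626, 248, 2747]); translate([2100, 303, 793]) cube([1113, 248, 1723]); }


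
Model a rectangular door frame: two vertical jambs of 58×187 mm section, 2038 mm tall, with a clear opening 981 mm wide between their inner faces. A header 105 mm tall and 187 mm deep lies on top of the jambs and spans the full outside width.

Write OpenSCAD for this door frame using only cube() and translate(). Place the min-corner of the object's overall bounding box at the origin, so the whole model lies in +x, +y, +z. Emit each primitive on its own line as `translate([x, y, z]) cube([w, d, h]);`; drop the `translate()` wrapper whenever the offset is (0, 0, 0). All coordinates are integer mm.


cube([58, 187, 2038]);
translate([1039, 0, 0]) cube([58, 187, 2038]);
translate([0, 0, 2038]) cube([1097, 187, 105]);


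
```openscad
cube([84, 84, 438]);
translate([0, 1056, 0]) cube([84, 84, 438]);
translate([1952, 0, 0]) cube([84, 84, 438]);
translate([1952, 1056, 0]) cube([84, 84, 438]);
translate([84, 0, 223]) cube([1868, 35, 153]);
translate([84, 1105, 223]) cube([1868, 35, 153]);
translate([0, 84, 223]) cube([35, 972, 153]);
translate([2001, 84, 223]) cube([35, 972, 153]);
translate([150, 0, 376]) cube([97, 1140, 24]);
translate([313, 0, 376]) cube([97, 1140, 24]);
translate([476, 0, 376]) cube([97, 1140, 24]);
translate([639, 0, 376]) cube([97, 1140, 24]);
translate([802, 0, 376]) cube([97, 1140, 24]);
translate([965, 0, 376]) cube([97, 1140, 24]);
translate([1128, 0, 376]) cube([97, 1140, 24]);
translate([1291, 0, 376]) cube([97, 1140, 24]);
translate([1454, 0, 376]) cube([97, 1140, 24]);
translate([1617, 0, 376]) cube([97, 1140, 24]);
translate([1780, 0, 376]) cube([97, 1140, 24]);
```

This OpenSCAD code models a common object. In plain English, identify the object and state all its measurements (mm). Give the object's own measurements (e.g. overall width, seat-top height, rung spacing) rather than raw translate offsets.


A bed frame 2036 mm long (x) by 1140 mm wide (y). Four 84×84 mm corner posts, 438 mm tall, at the corners of the footprint. Four rails of 35 mm thickness and 153 mm height run between adjacent posts with their undersides at z = 223 mm, their outer faces flush with the outside of the frame (the two x-running rails run between the posts' inner faces; the two y-running rails run between the posts' inner faces). 11 slats, each 97 mm wide (x) and 24 mm thick, lie across the top of the two x-running rails, running the full 1140 mm width of the frame in y; along x they sit between the end posts with a 66 mm gap after the −x posts and between neighbouring slats, leaving 75 mm before the +x posts.


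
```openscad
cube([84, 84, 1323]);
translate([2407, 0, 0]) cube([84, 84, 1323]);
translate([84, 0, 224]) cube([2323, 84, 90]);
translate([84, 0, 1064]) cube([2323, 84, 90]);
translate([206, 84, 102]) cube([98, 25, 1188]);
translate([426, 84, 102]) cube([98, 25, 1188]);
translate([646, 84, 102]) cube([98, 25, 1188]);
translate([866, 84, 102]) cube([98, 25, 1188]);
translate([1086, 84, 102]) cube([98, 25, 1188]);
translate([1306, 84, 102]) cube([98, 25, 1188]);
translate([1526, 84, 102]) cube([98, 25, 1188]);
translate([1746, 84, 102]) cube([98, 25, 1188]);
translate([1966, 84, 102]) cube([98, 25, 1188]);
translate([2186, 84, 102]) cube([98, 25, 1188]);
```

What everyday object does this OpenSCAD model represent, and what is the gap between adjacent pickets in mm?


A fence section. The picket gap is 122 mm.

Two posts, two rails, 10 pickets — a fence section. Span 2323 mm holds 10 pickets of 98 mm with 11 equal gaps: ⌊(2323 − 10·98) / 11⌋ = 122 mm.


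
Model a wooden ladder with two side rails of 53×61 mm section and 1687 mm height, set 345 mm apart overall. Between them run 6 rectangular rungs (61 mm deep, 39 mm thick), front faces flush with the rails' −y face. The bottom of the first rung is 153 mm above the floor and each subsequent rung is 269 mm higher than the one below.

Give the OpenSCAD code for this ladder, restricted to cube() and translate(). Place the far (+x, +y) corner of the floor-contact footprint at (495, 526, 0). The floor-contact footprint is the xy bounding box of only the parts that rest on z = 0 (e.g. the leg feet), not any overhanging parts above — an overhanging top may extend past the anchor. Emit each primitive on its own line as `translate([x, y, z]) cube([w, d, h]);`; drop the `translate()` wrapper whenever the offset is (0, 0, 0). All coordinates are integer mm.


translate([150, 465, 0]) cube([53, 61, 1687]);
translate([442, 465, 0]) cube([53, 61, 1687]);
translate([203, 465, 153]) cube([239, 61, 39]);
translate([203, 465, 422]) cube([239, 61, 39]);
translate([203, 465, 691]) cube([239, 61, 39]);
translate([203, 465, 960]) cube([239, 61, 39]);
translate([203, 465, 1229]) cube([239, 61, 39]);
translate([203, 465, 1498]) cube([239, 61, 39]);


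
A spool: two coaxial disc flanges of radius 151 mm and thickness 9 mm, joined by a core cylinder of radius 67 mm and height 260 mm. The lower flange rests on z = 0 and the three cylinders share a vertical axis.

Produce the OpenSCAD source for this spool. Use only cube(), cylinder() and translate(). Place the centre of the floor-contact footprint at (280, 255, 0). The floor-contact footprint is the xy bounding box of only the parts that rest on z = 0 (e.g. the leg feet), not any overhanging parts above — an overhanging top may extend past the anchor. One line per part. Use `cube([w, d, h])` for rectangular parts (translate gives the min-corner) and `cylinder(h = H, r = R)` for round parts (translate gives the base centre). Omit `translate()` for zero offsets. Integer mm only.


translate([280, 255, 0]) cylinder(h = 9, r = 151);
translate([280, 255, 9]) cylinder(h = 260, r = 67);
translate([280, 255, 269]) cylinder(h = 9, r = 151);
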